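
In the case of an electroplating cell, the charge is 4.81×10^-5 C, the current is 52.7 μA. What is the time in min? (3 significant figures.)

Rearranging: t = q/I.
q = 4.81×10^-5 C; I = 52.7 μA = 5.270×10^-5 A.
t = 0.9127 s
0.9127 s × (1 min / 60.00 s) = 0.01521 min

0.0152 min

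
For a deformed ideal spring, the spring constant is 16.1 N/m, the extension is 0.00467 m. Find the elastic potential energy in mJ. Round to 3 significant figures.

U is given directly by: U = ½kx².
k = 16.1 N/m; x = 0.00467 m.
U = 1.756×10^-4 J  (the unit combination reduces to kg·m²/s² = J)
1.756×10^-4 J × (1 mJ / 0.001000 J) = 0.1756 mJ

0.176 mJ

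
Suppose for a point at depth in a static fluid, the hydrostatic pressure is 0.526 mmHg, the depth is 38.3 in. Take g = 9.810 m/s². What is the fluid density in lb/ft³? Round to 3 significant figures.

Rearranging: ρ = P/(g·h).
P = 0.526 mmHg = 70.13 Pa; h = 38.3 in = 0.9728 m; g = 9.810 m/s².
ρ = 7.348 kg/m³
7.348 kg/m³ × (1 lb/ft³ / 16.02 kg/m³) = 0.4587 lb/ft³

0.459 lb/ft³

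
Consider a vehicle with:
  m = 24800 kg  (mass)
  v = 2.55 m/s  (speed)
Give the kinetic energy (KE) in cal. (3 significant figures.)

19300 cal

KE is given directly by: KE = ½mv².
m = 24800 kg; v = 2.55 m/s.
KE = 80631 J  (the unit combination reduces to kg·m²/s² = J)
80631 J × (1 cal / 4.184 J) = 19271 cal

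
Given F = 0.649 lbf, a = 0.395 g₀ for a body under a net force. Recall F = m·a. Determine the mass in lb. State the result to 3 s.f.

1.64 lb

Solving F = m·a for m: m = F/a.
F = 0.649 lbf = 2.887 N; a = 0.395 g₀ = 3.874 m/s².
m = 0.7453 kg
0.7453 kg × (1 lb / 0.4536 kg) = 1.643 lb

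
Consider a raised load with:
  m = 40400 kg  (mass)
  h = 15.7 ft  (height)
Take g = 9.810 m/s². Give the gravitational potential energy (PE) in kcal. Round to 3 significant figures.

453 kcal

Directly: PE = mgh.
m = 40400 kg; h = 15.7 ft = 4.785 m; g = 9.810 m/s².
PE = 1.897×10^6 J
1.897×10^6 J × (1 kcal / 4184 J) = 453.3 kcal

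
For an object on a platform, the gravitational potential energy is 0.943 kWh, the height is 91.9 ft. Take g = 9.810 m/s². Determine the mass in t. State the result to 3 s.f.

Solving PE = m·g·h for m: m = PE/(g·h).
PE = 0.943 kWh = 3.395×10^6 J; h = 91.9 ft = 28.01 m; g = 9.810 m/s².
m = 12354 kg
12354 kg × (1 t / 1000 kg) = 12.35 t

12.4 t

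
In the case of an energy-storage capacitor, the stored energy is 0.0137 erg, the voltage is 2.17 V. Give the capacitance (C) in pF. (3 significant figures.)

Rearranging E = ½C·V² for C: C = 2E/V².
E = 0.0137 erg = 1.370×10^-9 J; V = 2.17 V.
C = 5.819×10^-10 F
5.819×10^-10 F × (1 pF / 1.000×10^-12 F) = 581.9 pF

582 pF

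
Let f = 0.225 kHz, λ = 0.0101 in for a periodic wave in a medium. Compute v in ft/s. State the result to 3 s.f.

0.189 ft/s

Directly: v = fλ.
f = 0.225 kHz = 225.0 Hz; λ = 0.0101 in = 2.565×10^-4 m.
v = 0.05772 m/s
0.05772 m/s × (1 ft/s / 0.3048 m/s) = 0.1894 ft/s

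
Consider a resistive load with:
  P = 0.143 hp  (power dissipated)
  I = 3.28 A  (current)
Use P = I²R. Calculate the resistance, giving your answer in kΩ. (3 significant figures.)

0.00991 kΩ

Rearranging: R = P/I².
P = 0.143 hp = 106.6 W; I = 3.28 A.
R = 9.912 Ω
9.912 Ω × (1 kΩ / 1000 Ω) = 0.009912 kΩ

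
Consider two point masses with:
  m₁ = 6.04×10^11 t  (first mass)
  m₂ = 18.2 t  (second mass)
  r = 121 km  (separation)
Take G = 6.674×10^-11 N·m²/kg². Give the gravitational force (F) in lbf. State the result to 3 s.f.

F is given directly by: F = Gm₁m₂/r².
m₁ = 6.04×10^11 t = 6.040×10^14 kg; m₂ = 18.2 t = 18200 kg; r = 121 km = 1.210×10^5 m; G = 6.674×10^-11 N·m²/kg².
F = 0.05011 N  (the unit combination reduces to kg·m/s² = N)
0.05011 N × (1 lbf / 4.448 N) = 0.01127 lbf

0.0113 lbf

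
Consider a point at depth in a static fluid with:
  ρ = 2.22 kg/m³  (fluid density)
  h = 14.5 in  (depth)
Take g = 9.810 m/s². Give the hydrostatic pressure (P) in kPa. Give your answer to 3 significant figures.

0.00802 kPa

P is given directly by: P = ρgh.
ρ = 2.22 kg/m³; h = 14.5 in = 0.3683 m; g = 9.810 m/s².
P = 8.021 Pa
8.021 Pa × (1 kPa / 1000 Pa) = 0.008021 kPa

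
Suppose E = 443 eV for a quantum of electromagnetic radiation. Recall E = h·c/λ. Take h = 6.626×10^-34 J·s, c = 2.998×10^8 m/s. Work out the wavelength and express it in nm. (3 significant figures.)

2.80 nm

Rearranging: λ = hc/E.
E = 443 eV = 7.098×10^-17 J; h = 6.626×10^-34 J·s; c = 2.998×10^8 m/s.
λ = 2.799×10^-9 m
2.799×10^-9 m × (1 nm / 1.000×10^-9 m) = 2.799 nm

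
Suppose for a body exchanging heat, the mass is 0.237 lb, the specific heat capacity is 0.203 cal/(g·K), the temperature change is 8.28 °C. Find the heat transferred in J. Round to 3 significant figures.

Directly: Q = mcΔT.
m = 0.237 lb = 0.1075 kg; c = 0.203 cal/(g·K) = 849.4 J/(kg·K); ΔT = 8.28 °C = 8.280 K.
Q = 756.0 J

756 J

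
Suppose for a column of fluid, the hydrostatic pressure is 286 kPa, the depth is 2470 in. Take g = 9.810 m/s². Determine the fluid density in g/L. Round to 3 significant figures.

Solving P = ρ·g·h for ρ: ρ = P/(g·h).
P = 286 kPa = 2.860×10^5 Pa; h = 2470 in = 62.74 m; g = 9.810 m/s².
ρ = 464.7 kg/m³
Since 1 g/L = 1 kg/m³, 464.7 g/L.

465 g/L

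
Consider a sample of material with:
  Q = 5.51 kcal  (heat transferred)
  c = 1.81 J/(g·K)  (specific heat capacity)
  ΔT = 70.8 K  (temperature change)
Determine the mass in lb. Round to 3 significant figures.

0.397 lb

Solving Q = m·c·ΔT for m: m = Q/(c·ΔT).
Q = 5.51 kcal = 23054 J; c = 1.81 J/(g·K) = 1810 J/(kg·K); ΔT = 70.8 K.
m = 0.1799 kg
0.1799 kg × (1 lb / 0.4536 kg) = 0.3966 lb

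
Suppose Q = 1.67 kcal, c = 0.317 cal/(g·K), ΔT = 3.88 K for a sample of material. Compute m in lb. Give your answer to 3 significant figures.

Rearranging Q = m·c·ΔT for m: m = Q/(c·ΔT).
Q = 1.67 kcal = 6987 J; c = 0.317 cal/(g·K) = 1326 J/(kg·K); ΔT = 3.88 K.
m = 1.358 kg
1.358 kg × (1 lb / 0.4536 kg) = 2.993 lb

2.99 lb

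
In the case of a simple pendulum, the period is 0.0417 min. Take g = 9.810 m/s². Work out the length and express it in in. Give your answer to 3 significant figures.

61.2 in

Rearranging: L = g·(T/2π)².
T = 0.0417 min = 2.502 s; g = 9.810 m/s².
L = 1.556 m
1.556 m × (1 in / 0.02540 m) = 61.24 in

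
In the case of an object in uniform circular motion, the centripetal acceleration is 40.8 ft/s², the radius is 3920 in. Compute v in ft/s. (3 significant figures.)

115 ft/s

Rearranging a = v²/r for v: v = √(a·r).
a = 40.8 ft/s² = 12.44 m/s²; r = 3920 in = 99.57 m.
v = 35.19 m/s
35.19 m/s × (1 ft/s / 0.3048 m/s) = 115.4 ft/s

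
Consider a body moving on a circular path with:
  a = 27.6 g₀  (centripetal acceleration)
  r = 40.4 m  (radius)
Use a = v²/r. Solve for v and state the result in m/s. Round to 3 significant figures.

Rearranging a = v²/r for v: v = √(a·r).
a = 27.6 g₀ = 270.7 m/s²; r = 40.4 m.
v = 104.6 m/s

105 m/s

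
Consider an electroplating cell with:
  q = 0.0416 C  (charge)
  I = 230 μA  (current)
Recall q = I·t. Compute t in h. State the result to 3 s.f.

0.0502 h

Solving q = I·t for t: t = q/I.
q = 0.0416 C; I = 230 μA = 2.300×10^-4 A.
t = 180.9 s
180.9 s × (1 h / 3600 s) = 0.05024 h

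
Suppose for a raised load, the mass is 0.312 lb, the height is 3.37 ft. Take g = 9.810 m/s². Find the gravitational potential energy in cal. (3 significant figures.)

0.341 cal

PE is given directly by: PE = mgh.
m = 0.312 lb = 0.1415 kg; h = 3.37 ft = 1.027 m; g = 9.810 m/s².
PE = 1.426 J
1.426 J × (1 cal / 4.184 J) = 0.3408 cal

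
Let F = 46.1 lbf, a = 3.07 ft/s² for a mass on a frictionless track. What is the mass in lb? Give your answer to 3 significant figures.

Solving F = m·a for m: m = F/a.
F = 46.1 lbf = 205.1 N; a = 3.07 ft/s² = 0.9357 m/s².
m = 219.1 kg
219.1 kg × (1 lb / 0.4536 kg) = 483.1 lb

483 lb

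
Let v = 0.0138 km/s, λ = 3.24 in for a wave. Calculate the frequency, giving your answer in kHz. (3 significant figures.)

Rearranging: f = v/λ.
v = 0.0138 km/s = 13.80 m/s; λ = 3.24 in = 0.08230 m.
f = 167.7 Hz
167.7 Hz × (1 kHz / 1000 Hz) = 0.1677 kHz

0.168 kHz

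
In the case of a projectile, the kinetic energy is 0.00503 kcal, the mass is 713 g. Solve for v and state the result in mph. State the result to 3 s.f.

Rearranging: v = √(2·KE/m).
KE = 0.00503 kcal = 21.05 J; m = 713 g = 0.7130 kg.
v = 7.683 m/s
7.683 m/s × (1 mph / 0.4470 m/s) = 17.19 mph

17.2 mph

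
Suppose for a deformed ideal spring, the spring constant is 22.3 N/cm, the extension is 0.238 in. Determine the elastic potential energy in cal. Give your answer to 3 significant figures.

Directly: U = ½kx².
k = 22.3 N/cm = 2230 N/m; x = 0.238 in = 0.006045 m.
U = 0.04075 J  (the unit combination reduces to kg·m²/s² = J)
0.04075 J × (1 cal / 4.184 J) = 0.009739 cal

0.00974 cal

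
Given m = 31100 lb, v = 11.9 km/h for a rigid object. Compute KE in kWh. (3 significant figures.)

0.0214 kWh

KE is given directly by: KE = ½mv².
m = 31100 lb = 14107 kg; v = 11.9 km/h = 3.306 m/s.
KE = 77070 J  (the unit combination reduces to kg·m²/s² = J)
77070 J × (1 kWh / 3.600×10^6 J) = 0.02141 kWh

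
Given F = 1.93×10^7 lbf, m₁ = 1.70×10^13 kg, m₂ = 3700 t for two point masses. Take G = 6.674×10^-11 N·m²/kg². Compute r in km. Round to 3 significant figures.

0.00699 km

Rearranging F = G·m₁·m₂/r² for r: r = √(G·m₁m₂/F).
F = 1.93×10^7 lbf = 8.585×10^7 N; m₁ = 1.70×10^13 kg; m₂ = 3700 t = 3.700×10^6 kg; G = 6.674×10^-11 N·m²/kg².
r = 6.993 m
6.993 m × (1 km / 1000 m) = 0.006993 km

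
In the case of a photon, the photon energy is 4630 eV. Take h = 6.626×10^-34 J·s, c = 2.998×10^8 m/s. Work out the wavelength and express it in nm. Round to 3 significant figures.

0.268 nm

Rearranging: λ = hc/E.
E = 4630 eV = 7.418×10^-16 J; h = 6.626×10^-34 J·s; c = 2.998×10^8 m/s.
λ = 2.678×10^-10 m
2.678×10^-10 m × (1 nm / 1.000×10^-9 m) = 0.2678 nm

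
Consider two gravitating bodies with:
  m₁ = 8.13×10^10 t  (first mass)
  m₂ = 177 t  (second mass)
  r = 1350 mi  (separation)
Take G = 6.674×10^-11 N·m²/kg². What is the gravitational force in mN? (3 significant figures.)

0.203 mN

From Newton's law of gravitation: F = Gm₁m₂/r².
m₁ = 8.13×10^10 t = 8.130×10^13 kg; m₂ = 177 t = 1.770×10^5 kg; r = 1350 mi = 2.173×10^6 m; G = 6.674×10^-11 N·m²/kg².
F = 2.035×10^-4 N
2.035×10^-4 N × (1 mN / 0.001000 N) = 0.2035 mN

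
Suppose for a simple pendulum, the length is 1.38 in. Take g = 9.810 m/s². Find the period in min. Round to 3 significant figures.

Directly: T = 2π√(L/g).
L = 1.38 in = 0.03505 m; g = 9.810 m/s².
T = 0.3756 s
0.3756 s × (1 min / 60.00 s) = 0.006260 min

0.00626 min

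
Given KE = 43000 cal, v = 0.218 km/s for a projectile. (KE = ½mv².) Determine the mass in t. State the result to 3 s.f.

0.00757 t

Rearranging KE = ½mv² for m: m = 2·KE/v².
KE = 43000 cal = 1.799×10^5 J; v = 0.218 km/s = 218.0 m/s.
m = 7.571 kg
7.571 kg × (1 t / 1000 kg) = 0.007571 t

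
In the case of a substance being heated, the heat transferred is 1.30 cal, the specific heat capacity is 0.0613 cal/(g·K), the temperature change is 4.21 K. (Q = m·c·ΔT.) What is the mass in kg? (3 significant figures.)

0.00504 kg

Rearranging: m = Q/(c·ΔT).
Q = 1.30 cal = 5.439 J; c = 0.0613 cal/(g·K) = 256.5 J/(kg·K); ΔT = 4.21 K.
m = 0.005037 kg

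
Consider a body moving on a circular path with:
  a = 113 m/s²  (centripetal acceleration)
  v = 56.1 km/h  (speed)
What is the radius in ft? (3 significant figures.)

7.05 ft

Rearranging a = v²/r for r: r = v²/a.
a = 113 m/s²; v = 56.1 km/h = 15.58 m/s.
r = 2.149 m
2.149 m × (1 ft / 0.3048 m) = 7.051 ft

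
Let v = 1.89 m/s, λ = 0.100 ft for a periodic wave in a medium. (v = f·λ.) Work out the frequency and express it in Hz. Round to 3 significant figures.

Rearranging: f = v/λ.
v = 1.89 m/s; λ = 0.100 ft = 0.03048 m.
f = 62.01 Hz

62.0 Hz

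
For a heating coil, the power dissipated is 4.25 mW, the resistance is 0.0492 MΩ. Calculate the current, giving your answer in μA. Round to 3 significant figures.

Solving P = I²R for I: I = √(P/R).
P = 4.25 mW = 0.004250 W; R = 0.0492 MΩ = 49200 Ω.
I = 2.939×10^-4 A
2.939×10^-4 A × (1 μA / 1.000×10^-6 A) = 293.9 μA

294 μA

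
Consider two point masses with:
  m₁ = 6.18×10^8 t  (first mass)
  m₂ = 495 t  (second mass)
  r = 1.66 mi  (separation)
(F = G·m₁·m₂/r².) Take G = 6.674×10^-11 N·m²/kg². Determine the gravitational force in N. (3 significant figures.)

From Newton's law of gravitation: F = Gm₁m₂/r².
m₁ = 6.18×10^8 t = 6.180×10^11 kg; m₂ = 495 t = 4.950×10^5 kg; r = 1.66 mi = 2672 m; G = 6.674×10^-11 N·m²/kg².
F = 2.861 N  (the unit combination reduces to kg·m/s² = N)

2.86 N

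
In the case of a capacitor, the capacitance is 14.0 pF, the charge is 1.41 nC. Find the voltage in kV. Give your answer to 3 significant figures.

Rearranging C = Q/V for V: V = Q/C.
C = 14.0 pF = 1.400×10^-11 F; Q = 1.41 nC = 1.410×10^-9 C.
V = 100.7 V  (the unit combination reduces to kg·m²/(A·s³) = V)
100.7 V × (1 kV / 1000 V) = 0.1007 kV

0.101 kV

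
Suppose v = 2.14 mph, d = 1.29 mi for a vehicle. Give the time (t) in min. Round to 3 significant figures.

Solving v = d/t for t: t = d/v.
v = 2.14 mph = 0.9567 m/s; d = 1.29 mi = 2076 m.
t = 2170 s
2170 s × (1 min / 60.00 s) = 36.17 min

36.2 min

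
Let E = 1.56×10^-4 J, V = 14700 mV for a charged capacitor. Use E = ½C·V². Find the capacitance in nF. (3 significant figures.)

1440 nF

Solving E = ½C·V² for C: C = 2E/V².
E = 1.56×10^-4 J; V = 14700 mV = 14.70 V.
C = 1.444×10^-6 F
1.444×10^-6 F × (1 nF / 1.000×10^-9 F) = 1444 nF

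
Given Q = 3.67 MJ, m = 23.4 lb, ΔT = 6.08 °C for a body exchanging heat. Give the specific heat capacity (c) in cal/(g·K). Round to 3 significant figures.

13.6 cal/(g·K)

Solving Q = m·c·ΔT for c: c = Q/(m·ΔT).
Q = 3.67 MJ = 3.670×10^6 J; m = 23.4 lb = 10.61 kg; ΔT = 6.08 °C = 6.080 K.
c = 56870 J/(kg·K)
56870 J/(kg·K) × (1 cal/(g·K) / 4184 J/(kg·K)) = 13.59 cal/(g·K)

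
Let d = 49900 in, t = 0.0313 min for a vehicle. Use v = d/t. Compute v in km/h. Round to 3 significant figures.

2430 km/h

v is given directly by: v = d/t.
d = 49900 in = 1267 m; t = 0.0313 min = 1.878 s.
v = 674.9 m/s
674.9 m/s × (1 km/h / 0.2778 m/s) = 2430 km/h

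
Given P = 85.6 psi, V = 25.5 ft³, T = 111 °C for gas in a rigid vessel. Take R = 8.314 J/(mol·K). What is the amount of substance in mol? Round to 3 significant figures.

133 mol

Solving PV = nRT for n: n = PV/(RT).
P = 85.6 psi = 5.902×10^5 Pa; V = 25.5 ft³ = 0.7221 m³; T = 111 °C = 384.1 K; R = 8.314 J/(mol·K).
n = 133.4 mol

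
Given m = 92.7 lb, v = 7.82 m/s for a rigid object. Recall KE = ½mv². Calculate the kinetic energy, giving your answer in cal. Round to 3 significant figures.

307 cal

KE is given directly by: KE = ½mv².
m = 92.7 lb = 42.05 kg; v = 7.82 m/s.
KE = 1286 J
1286 J × (1 cal / 4.184 J) = 307.3 cal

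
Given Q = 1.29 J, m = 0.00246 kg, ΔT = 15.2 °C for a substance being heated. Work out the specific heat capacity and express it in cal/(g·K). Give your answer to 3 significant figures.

Rearranging Q = m·c·ΔT for c: c = Q/(m·ΔT).
Q = 1.29 J; m = 0.00246 kg; ΔT = 15.2 °C = 15.20 K.
c = 34.50 J/(kg·K)
34.50 J/(kg·K) × (1 cal/(g·K) / 4184 J/(kg·K)) = 0.008246 cal/(g·K)

0.00825 cal/(g·K)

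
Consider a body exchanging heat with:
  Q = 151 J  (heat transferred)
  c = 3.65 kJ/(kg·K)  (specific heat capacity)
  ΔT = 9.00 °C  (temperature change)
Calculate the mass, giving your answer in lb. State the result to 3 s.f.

0.0101 lb

Solving Q = m·c·ΔT for m: m = Q/(c·ΔT).
Q = 151 J; c = 3.65 kJ/(kg·K) = 3650 J/(kg·K); ΔT = 9.00 °C = 9.000 K.
m = 0.004597 kg
0.004597 kg × (1 lb / 0.4536 kg) = 0.01013 lb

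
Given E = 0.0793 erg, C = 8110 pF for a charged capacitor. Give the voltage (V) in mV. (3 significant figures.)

1400 mV

Solving E = ½C·V² for V: V = √(2E/C).
E = 0.0793 erg = 7.930×10^-9 J; C = 8110 pF = 8.110×10^-9 F.
V = 1.398 V  (the unit combination reduces to kg·m²/(A·s³) = V)
1.398 V × (1 mV / 0.001000 V) = 1398 mV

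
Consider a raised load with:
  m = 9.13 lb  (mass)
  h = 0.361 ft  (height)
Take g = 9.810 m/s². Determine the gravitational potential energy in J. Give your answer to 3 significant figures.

PE is given directly by: PE = mgh.
m = 9.13 lb = 4.141 kg; h = 0.361 ft = 0.1100 m; g = 9.810 m/s².
PE = 4.470 J

4.47 J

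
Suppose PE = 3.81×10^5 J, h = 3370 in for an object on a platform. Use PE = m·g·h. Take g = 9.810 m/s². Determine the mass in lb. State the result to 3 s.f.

1000 lb

Rearranging: m = PE/(g·h).
PE = 3.81×10^5 J; h = 3370 in = 85.60 m; g = 9.810 m/s².
m = 453.7 kg
453.7 kg × (1 lb / 0.4536 kg) = 1000 lb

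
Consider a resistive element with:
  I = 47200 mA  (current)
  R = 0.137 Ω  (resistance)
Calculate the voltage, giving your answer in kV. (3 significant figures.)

V is given directly by: V = IR.
I = 47200 mA = 47.20 A; R = 0.137 Ω.
V = 6.466 V  (the unit combination reduces to kg·m²/(A·s³) = V)
6.466 V × (1 kV / 1000 V) = 0.006466 kV

0.00647 kV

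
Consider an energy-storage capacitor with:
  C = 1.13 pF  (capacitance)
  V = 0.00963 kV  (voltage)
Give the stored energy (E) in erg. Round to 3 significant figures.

E is given directly by: E = ½CV².
C = 1.13 pF = 1.130×10^-12 F; V = 0.00963 kV = 9.630 V.
E = 5.240×10^-11 J
5.240×10^-11 J × (1 erg / 1.000×10^-7 J) = 5.240×10^-4 erg

5.24×10^-4 erg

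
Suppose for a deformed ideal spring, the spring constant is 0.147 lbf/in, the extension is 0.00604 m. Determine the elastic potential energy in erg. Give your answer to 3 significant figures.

4700 erg

U is given directly by: U = ½kx².
k = 0.147 lbf/in = 25.74 N/m; x = 0.00604 m.
U = 4.696×10^-4 J  (the unit combination reduces to kg·m²/s² = J)
4.696×10^-4 J × (1 erg / 1.000×10^-7 J) = 4696 erg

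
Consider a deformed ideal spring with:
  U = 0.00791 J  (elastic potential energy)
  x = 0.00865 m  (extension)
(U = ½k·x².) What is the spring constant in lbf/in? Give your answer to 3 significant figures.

1.21 lbf/in

Solving U = ½k·x² for k: k = 2U/x².
U = 0.00791 J; x = 0.00865 m.
k = 211.4 N/m
211.4 N/m × (1 lbf/in / 175.1 N/m) = 1.207 lbf/in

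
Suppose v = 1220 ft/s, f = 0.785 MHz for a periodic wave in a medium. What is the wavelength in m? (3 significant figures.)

4.74×10^-4 m

Rearranging: λ = v/f.
v = 1220 ft/s = 371.9 m/s; f = 0.785 MHz = 7.850×10^5 Hz.
λ = 4.737×10^-4 m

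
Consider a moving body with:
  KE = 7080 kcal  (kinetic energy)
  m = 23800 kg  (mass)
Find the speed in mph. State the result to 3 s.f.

112 mph

Solving KE = ½mv² for v: v = √(2·KE/m).
KE = 7080 kcal = 2.962×10^7 J; m = 23800 kg.
v = 49.89 m/s
49.89 m/s × (1 mph / 0.4470 m/s) = 111.6 mph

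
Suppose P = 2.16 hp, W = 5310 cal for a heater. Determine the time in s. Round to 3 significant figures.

13.8 s

Solving P = W/t for t: t = W/P.
P = 2.16 hp = 1611 W; W = 5310 cal = 22217 J.
t = 13.79 s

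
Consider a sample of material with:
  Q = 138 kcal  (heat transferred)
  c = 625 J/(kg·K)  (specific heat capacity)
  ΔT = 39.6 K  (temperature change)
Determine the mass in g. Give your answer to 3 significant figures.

23300 g

Rearranging: m = Q/(c·ΔT).
Q = 138 kcal = 5.774×10^5 J; c = 625 J/(kg·K); ΔT = 39.6 K.
m = 23.33 kg
23.33 kg × (1 g / 0.001000 kg) = 23329 g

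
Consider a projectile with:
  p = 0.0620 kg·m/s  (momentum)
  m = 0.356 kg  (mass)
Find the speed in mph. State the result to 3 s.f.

Rearranging: v = p/m.
p = 0.0620 kg·m/s; m = 0.356 kg.
v = 0.1742 m/s
0.1742 m/s × (1 mph / 0.4470 m/s) = 0.3896 mph

0.390 mph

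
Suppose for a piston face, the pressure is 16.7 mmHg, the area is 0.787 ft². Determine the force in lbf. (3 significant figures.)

36.6 lbf

Solving P = F/A for F: F = P·A.
P = 16.7 mmHg = 2226 Pa; A = 0.787 ft² = 0.07311 m².
F = 162.8 N
162.8 N × (1 lbf / 4.448 N) = 36.60 lbf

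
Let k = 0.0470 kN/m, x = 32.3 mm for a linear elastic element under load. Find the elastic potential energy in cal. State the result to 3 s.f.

0.00586 cal

Directly: U = ½kx².
k = 0.0470 kN/m = 47.00 N/m; x = 32.3 mm = 0.03230 m.
U = 0.02452 J
0.02452 J × (1 cal / 4.184 J) = 0.005860 cal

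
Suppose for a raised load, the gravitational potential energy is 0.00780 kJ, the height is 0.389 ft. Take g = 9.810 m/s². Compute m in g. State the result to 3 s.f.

6710 g

Solving PE = m·g·h for m: m = PE/(g·h).
PE = 0.00780 kJ = 7.800 J; h = 0.389 ft = 0.1186 m; g = 9.810 m/s².
m = 6.706 kg
6.706 kg × (1 g / 0.001000 kg) = 6706 g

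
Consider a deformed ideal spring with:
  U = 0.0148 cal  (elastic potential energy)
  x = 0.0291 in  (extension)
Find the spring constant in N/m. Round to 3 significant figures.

2.27×10^5 N/m

Rearranging U = ½k·x² for k: k = 2U/x².
U = 0.0148 cal = 0.06192 J; x = 0.0291 in = 7.391×10^-4 m.
k = 2.267×10^5 N/m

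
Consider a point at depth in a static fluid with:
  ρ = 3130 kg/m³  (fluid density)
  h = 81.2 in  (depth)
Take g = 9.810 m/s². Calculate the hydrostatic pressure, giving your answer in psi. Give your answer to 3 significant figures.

P is given directly by: P = ρgh.
ρ = 3130 kg/m³; h = 81.2 in = 2.062 m; g = 9.810 m/s².
P = 63329 Pa  (the unit combination reduces to kg/(m·s²) = Pa)
63329 Pa × (1 psi / 6895 Pa) = 9.185 psi

9.19 psi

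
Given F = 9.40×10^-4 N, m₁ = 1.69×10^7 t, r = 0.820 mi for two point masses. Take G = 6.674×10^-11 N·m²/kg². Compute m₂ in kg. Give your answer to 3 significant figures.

1450 kg

From Newton's law of gravitation: m₂ = F·r²/(G·m₁).
F = 9.40×10^-4 N; m₁ = 1.69×10^7 t = 1.690×10^10 kg; r = 0.820 mi = 1320 m; G = 6.674×10^-11 N·m²/kg².
m₂ = 1451 kg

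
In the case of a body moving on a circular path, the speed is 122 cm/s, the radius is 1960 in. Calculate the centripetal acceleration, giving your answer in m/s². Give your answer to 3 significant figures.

0.0299 m/s²

Directly: a = v²/r.
v = 122 cm/s = 1.220 m/s; r = 1960 in = 49.78 m.
a = 0.02990 m/s²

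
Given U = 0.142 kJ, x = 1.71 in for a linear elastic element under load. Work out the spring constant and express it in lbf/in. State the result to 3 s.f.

860 lbf/in

Solving U = ½k·x² for k: k = 2U/x².
U = 0.142 kJ = 142.0 J; x = 1.71 in = 0.04343 m.
k = 1.505×10^5 N/m
1.505×10^5 N/m × (1 lbf/in / 175.1 N/m) = 859.6 lbf/in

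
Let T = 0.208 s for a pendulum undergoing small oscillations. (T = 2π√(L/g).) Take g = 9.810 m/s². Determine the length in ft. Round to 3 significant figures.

Rearranging: L = g·(T/2π)².
T = 0.208 s; g = 9.810 m/s².
L = 0.01075 m
0.01075 m × (1 ft / 0.3048 m) = 0.03527 ft

0.0353 ft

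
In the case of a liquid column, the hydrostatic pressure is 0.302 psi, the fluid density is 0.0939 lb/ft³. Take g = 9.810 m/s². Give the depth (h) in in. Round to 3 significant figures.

5560 in

Solving P = ρ·g·h for h: h = P/(ρ·g).
P = 0.302 psi = 2082 Pa; ρ = 0.0939 lb/ft³ = 1.504 kg/m³; g = 9.810 m/s².
h = 141.1 m
141.1 m × (1 in / 0.02540 m) = 5556 in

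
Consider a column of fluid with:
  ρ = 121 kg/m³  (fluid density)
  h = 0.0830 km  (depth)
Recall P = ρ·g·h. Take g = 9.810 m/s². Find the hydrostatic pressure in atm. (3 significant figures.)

P is given directly by: P = ρgh.
ρ = 121 kg/m³; h = 0.0830 km = 83.00 m; g = 9.810 m/s².
P = 98522 Pa
98522 Pa × (1 atm / 1.013×10^5 Pa) = 0.9723 atm

0.972 atm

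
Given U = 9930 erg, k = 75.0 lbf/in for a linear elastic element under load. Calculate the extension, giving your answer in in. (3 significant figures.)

Rearranging: x = √(2U/k).
U = 9930 erg = 9.930×10^-4 J; k = 75.0 lbf/in = 13135 N/m.
x = 3.889×10^-4 m
3.889×10^-4 m × (1 in / 0.02540 m) = 0.01531 in

0.0153 in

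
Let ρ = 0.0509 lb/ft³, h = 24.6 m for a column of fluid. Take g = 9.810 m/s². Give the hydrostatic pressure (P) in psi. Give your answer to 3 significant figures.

P is given directly by: P = ρgh.
ρ = 0.0509 lb/ft³ = 0.8153 kg/m³; h = 24.6 m; g = 9.810 m/s².
P = 196.8 Pa  (the unit combination reduces to kg/(m·s²) = Pa)
196.8 Pa × (1 psi / 6895 Pa) = 0.02854 psi

0.0285 psi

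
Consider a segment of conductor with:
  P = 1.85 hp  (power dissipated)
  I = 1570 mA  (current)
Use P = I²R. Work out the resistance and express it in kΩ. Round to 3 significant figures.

Rearranging: R = P/I².
P = 1.85 hp = 1380 W; I = 1570 mA = 1.570 A.
R = 559.7 Ω
559.7 Ω × (1 kΩ / 1000 Ω) = 0.5597 kΩ

0.560 kΩ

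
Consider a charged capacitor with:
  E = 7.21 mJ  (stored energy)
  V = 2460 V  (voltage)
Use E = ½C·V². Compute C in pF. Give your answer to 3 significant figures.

Rearranging: C = 2E/V².
E = 7.21 mJ = 0.007210 J; V = 2460 V.
C = 2.383×10^-9 F
2.383×10^-9 F × (1 pF / 1.000×10^-12 F) = 2383 pF

2380 pF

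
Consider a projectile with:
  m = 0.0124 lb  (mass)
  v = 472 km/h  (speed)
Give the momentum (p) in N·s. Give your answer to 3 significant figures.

0.737 N·s

p is given directly by: p = mv.
m = 0.0124 lb = 0.005625 kg; v = 472 km/h = 131.1 m/s.
p = 0.7374 kg·m/s
Since 1 N·s = 1 kg·m/s, 0.7374 N·s.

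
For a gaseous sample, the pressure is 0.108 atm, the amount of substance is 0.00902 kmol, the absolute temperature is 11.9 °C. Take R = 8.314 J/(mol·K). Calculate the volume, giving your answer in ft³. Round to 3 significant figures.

69.0 ft³

Solving PV = nRT for V: V = nRT/P.
P = 0.108 atm = 10943 Pa; n = 0.00902 kmol = 9.020 mol; T = 11.9 °C = 285.0 K; R = 8.314 J/(mol·K).
V = 1.953 m³
1.953 m³ × (1 ft³ / 0.02832 m³) = 68.98 ft³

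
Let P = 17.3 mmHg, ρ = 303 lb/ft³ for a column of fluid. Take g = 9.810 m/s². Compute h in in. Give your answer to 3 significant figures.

1.91 in

Rearranging: h = P/(ρ·g).
P = 17.3 mmHg = 2306 Pa; ρ = 303 lb/ft³ = 4854 kg/m³; g = 9.810 m/s².
h = 0.04844 m
0.04844 m × (1 in / 0.02540 m) = 1.907 in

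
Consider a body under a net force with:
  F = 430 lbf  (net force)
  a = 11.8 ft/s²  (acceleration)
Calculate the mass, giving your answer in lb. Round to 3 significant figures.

Rearranging: m = F/a.
F = 430 lbf = 1913 N; a = 11.8 ft/s² = 3.597 m/s².
m = 531.8 kg
531.8 kg × (1 lb / 0.4536 kg) = 1172 lb

1170 lb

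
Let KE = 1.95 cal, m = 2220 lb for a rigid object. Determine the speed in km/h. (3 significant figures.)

Rearranging: v = √(2·KE/m).
KE = 1.95 cal = 8.159 J; m = 2220 lb = 1007 kg.
v = 0.1273 m/s
0.1273 m/s × (1 km/h / 0.2778 m/s) = 0.4583 km/h

0.458 km/h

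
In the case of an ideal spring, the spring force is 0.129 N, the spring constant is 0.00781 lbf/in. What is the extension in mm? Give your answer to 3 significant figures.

94.3 mm

From Hooke's law: x = F/k.
F = 0.129 N; k = 0.00781 lbf/in = 1.368 N/m.
x = 0.09432 m
0.09432 m × (1 mm / 0.001000 m) = 94.32 mm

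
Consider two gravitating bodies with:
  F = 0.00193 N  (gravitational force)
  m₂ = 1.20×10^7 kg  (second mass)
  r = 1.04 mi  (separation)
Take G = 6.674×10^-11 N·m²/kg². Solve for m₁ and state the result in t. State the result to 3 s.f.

6750 t

Solving F = G·m₁·m₂/r² for m₁: m₁ = F·r²/(G·m₂).
F = 0.00193 N; m₂ = 1.20×10^7 kg; r = 1.04 mi = 1674 m; G = 6.674×10^-11 N·m²/kg².
m₁ = 6.751×10^6 kg
6.751×10^6 kg × (1 t / 1000 kg) = 6751 t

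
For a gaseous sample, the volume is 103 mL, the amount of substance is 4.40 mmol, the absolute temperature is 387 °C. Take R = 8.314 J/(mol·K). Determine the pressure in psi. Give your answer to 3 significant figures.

34.0 psi

From the ideal-gas law: P = nRT/V.
V = 103 mL = 1.030×10^-4 m³; n = 4.40 mmol = 0.004400 mol; T = 387 °C = 660.1 K; R = 8.314 J/(mol·K).
P = 2.345×10^5 Pa  (the unit combination reduces to kg/(m·s²) = Pa)
2.345×10^5 Pa × (1 psi / 6895 Pa) = 34.01 psi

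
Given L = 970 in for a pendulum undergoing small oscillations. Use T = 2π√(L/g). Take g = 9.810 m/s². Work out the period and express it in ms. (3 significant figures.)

9960 ms

Directly: T = 2π√(L/g).
L = 970 in = 24.64 m; g = 9.810 m/s².
T = 9.957 s
9.957 s × (1 ms / 0.001000 s) = 9957 ms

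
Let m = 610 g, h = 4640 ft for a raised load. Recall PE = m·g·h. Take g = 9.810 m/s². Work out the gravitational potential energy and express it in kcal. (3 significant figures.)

PE is given directly by: PE = mgh.
m = 610 g = 0.6100 kg; h = 4640 ft = 1414 m; g = 9.810 m/s².
PE = 8463 J
8463 J × (1 kcal / 4184 J) = 2.023 kcal

2.02 kcal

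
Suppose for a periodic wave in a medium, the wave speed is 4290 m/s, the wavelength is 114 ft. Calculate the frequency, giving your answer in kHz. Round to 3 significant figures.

0.123 kHz

Solving v = f·λ for f: f = v/λ.
v = 4290 m/s; λ = 114 ft = 34.75 m.
f = 123.5 Hz
123.5 Hz × (1 kHz / 1000 Hz) = 0.1235 kHz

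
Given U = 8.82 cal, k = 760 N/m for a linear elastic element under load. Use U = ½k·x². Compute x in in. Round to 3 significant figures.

12.3 in

Rearranging: x = √(2U/k).
U = 8.82 cal = 36.90 J; k = 760 N/m.
x = 0.3116 m
0.3116 m × (1 in / 0.02540 m) = 12.27 in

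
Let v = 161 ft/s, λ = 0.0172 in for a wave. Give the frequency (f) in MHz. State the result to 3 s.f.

Rearranging v = f·λ for f: f = v/λ.
v = 161 ft/s = 49.07 m/s; λ = 0.0172 in = 4.369×10^-4 m.
f = 1.123×10^5 Hz
1.123×10^5 Hz × (1 MHz / 1.000×10^6 Hz) = 0.1123 MHz

0.112 MHz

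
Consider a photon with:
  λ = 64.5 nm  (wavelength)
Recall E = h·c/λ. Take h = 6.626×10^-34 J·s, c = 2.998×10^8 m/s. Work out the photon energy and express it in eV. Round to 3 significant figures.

Directly: E = hc/λ.
λ = 64.5 nm = 6.450×10^-8 m; h = 6.626×10^-34 J·s; c = 2.998×10^8 m/s.
E = 3.080×10^-18 J  (the unit combination reduces to kg·m²/s² = J)
3.080×10^-18 J × (1 eV / 1.602×10^-19 J) = 19.22 eV

19.2 eV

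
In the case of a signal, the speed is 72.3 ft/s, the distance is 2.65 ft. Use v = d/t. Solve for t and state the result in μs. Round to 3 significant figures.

36700 μs

Rearranging: t = d/v.
v = 72.3 ft/s = 22.04 m/s; d = 2.65 ft = 0.8077 m.
t = 0.03665 s
0.03665 s × (1 μs / 1.000×10^-6 s) = 36653 μs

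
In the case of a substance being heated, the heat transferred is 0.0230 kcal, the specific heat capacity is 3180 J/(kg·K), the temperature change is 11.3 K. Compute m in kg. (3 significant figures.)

Rearranging Q = m·c·ΔT for m: m = Q/(c·ΔT).
Q = 0.0230 kcal = 96.23 J; c = 3180 J/(kg·K); ΔT = 11.3 K.
m = 0.002678 kg

0.00268 kg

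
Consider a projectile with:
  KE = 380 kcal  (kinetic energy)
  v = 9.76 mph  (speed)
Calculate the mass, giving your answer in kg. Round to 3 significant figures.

Solving KE = ½mv² for m: m = 2·KE/v².
KE = 380 kcal = 1.590×10^6 J; v = 9.76 mph = 4.363 m/s.
m = 1.670×10^5 kg

1.67×10^5 kg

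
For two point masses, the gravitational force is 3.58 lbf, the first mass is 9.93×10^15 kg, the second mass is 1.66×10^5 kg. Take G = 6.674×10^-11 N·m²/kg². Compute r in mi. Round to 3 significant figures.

51.6 mi

From Newton's law of gravitation: r = √(G·m₁m₂/F).
F = 3.58 lbf = 15.92 N; m₁ = 9.93×10^15 kg; m₂ = 1.66×10^5 kg; G = 6.674×10^-11 N·m²/kg².
r = 83116 m
83116 m × (1 mi / 1609 m) = 51.65 mi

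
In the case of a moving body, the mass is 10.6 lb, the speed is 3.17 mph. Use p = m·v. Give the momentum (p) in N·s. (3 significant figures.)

p is given directly by: p = mv.
m = 10.6 lb = 4.808 kg; v = 3.17 mph = 1.417 m/s.
p = 6.814 kg·m/s
Since 1 N·s = 1 kg·m/s, 6.814 N·s.

6.81 N·s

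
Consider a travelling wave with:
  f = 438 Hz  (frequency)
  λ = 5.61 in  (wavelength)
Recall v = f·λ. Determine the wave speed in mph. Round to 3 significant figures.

140 mph

Directly: v = fλ.
f = 438 Hz; λ = 5.61 in = 0.1425 m.
v = 62.41 m/s
62.41 m/s × (1 mph / 0.4470 m/s) = 139.6 mph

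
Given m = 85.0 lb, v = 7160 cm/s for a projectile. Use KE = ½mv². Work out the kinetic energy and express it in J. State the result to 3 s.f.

KE is given directly by: KE = ½mv².
m = 85.0 lb = 38.56 kg; v = 7160 cm/s = 71.60 m/s.
KE = 98828 J

98800 J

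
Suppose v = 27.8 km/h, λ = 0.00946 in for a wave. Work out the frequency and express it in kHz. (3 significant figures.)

32.1 kHz

Rearranging: f = v/λ.
v = 27.8 km/h = 7.722 m/s; λ = 0.00946 in = 2.403×10^-4 m.
f = 32138 Hz
32138 Hz × (1 kHz / 1000 Hz) = 32.14 kHz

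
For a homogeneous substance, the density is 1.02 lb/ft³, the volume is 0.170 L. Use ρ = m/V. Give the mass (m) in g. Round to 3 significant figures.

2.78 g

Rearranging: m = ρV.
ρ = 1.02 lb/ft³ = 16.34 kg/m³; V = 0.170 L = 1.700×10^-4 m³.
m = 0.002778 kg
0.002778 kg × (1 g / 0.001000 kg) = 2.778 g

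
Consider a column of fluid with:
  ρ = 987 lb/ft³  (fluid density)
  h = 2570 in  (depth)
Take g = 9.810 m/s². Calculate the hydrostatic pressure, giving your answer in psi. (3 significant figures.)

1470 psi

Directly: P = ρgh.
ρ = 987 lb/ft³ = 15810 kg/m³; h = 2570 in = 65.28 m; g = 9.810 m/s².
P = 1.012×10^7 Pa
1.012×10^7 Pa × (1 psi / 6895 Pa) = 1468 psi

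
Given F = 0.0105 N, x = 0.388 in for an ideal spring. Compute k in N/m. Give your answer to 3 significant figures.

From Hooke's law: k = F/x.
F = 0.0105 N; x = 0.388 in = 0.009855 m.
k = 1.065 N/m

1.07 N/m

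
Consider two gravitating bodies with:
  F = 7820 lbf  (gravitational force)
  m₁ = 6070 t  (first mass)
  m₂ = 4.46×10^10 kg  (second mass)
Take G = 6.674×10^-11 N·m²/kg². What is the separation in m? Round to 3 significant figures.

From Newton's law of gravitation: r = √(G·m₁m₂/F).
F = 7820 lbf = 34785 N; m₁ = 6070 t = 6.070×10^6 kg; m₂ = 4.46×10^10 kg; G = 6.674×10^-11 N·m²/kg².
r = 22.79 m

22.8 m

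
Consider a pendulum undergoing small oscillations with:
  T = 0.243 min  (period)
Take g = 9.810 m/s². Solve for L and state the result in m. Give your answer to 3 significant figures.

Rearranging T = 2π√(L/g) for L: L = g·(T/2π)².
T = 0.243 min = 14.58 s; g = 9.810 m/s².
L = 52.82 m

52.8 m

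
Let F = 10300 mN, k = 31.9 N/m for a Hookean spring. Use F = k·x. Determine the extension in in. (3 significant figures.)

Rearranging: x = F/k.
F = 10300 mN = 10.30 N; k = 31.9 N/m.
x = 0.3229 m
0.3229 m × (1 in / 0.02540 m) = 12.71 in

12.7 in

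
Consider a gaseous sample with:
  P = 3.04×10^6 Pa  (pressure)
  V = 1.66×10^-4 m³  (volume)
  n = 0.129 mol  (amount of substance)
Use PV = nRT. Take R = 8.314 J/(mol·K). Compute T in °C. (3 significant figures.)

Solving PV = nRT for T: T = PV/(nR).
P = 3.04×10^6 Pa; V = 1.66×10^-4 m³; n = 0.129 mol; R = 8.314 J/(mol·K).
T = 470.5 K
470.5 K − 273.15 = 197.4 °C

197 °C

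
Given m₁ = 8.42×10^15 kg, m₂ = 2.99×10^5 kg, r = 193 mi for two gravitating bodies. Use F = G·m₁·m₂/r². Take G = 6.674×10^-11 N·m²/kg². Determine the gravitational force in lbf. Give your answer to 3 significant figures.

0.392 lbf

From Newton's law of gravitation: F = Gm₁m₂/r².
m₁ = 8.42×10^15 kg; m₂ = 2.99×10^5 kg; r = 193 mi = 3.106×10^5 m; G = 6.674×10^-11 N·m²/kg².
F = 1.742 N  (the unit combination reduces to kg·m/s² = N)
1.742 N × (1 lbf / 4.448 N) = 0.3915 lbf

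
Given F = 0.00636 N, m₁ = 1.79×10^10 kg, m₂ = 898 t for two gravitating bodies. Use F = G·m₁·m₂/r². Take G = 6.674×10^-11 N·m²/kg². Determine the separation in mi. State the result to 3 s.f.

Solving F = G·m₁·m₂/r² for r: r = √(G·m₁m₂/F).
F = 0.00636 N; m₁ = 1.79×10^10 kg; m₂ = 898 t = 8.980×10^5 kg; G = 6.674×10^-11 N·m²/kg².
r = 12988 m
12988 m × (1 mi / 1609 m) = 8.070 mi

8.07 mi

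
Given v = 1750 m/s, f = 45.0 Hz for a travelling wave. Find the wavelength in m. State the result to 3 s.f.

38.9 m

Rearranging: λ = v/f.
v = 1750 m/s; f = 45.0 Hz.
λ = 38.89 m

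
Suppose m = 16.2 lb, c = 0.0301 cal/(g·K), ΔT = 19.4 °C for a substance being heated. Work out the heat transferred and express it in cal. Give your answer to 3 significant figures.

4290 cal

Q is given directly by: Q = mcΔT.
m = 16.2 lb = 7.348 kg; c = 0.0301 cal/(g·K) = 125.9 J/(kg·K); ΔT = 19.4 °C = 19.40 K.
Q = 17953 J
17953 J × (1 cal / 4.184 J) = 4291 cal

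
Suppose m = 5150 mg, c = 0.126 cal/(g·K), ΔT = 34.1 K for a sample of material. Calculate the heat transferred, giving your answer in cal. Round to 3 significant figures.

22.1 cal

Directly: Q = mcΔT.
m = 5150 mg = 0.005150 kg; c = 0.126 cal/(g·K) = 527.2 J/(kg·K); ΔT = 34.1 K.
Q = 92.58 J
92.58 J × (1 cal / 4.184 J) = 22.13 cal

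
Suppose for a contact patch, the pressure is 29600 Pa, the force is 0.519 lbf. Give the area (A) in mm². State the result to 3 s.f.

Solving P = F/A for A: A = F/P.
P = 29600 Pa; F = 0.519 lbf = 2.309 N.
A = 7.799×10^-5 m²
7.799×10^-5 m² × (1 mm² / 1.000×10^-6 m²) = 77.99 mm²

78.0 mm²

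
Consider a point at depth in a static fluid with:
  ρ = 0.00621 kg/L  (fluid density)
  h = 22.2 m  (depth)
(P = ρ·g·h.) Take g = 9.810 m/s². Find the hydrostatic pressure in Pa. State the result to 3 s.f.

1350 Pa

P is given directly by: P = ρgh.
ρ = 0.00621 kg/L = 6.210 kg/m³; h = 22.2 m; g = 9.810 m/s².
P = 1352 Pa  (the unit combination reduces to kg/(m·s²) = Pa)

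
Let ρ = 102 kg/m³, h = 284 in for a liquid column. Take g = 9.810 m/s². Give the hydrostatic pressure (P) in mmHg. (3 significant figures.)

54.1 mmHg

P is given directly by: P = ρgh.
ρ = 102 kg/m³; h = 284 in = 7.214 m; g = 9.810 m/s².
P = 7218 Pa
7218 Pa × (1 mmHg / 133.3 Pa) = 54.14 mmHg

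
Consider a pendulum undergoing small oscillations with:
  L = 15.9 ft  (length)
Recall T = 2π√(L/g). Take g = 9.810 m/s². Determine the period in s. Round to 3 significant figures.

Directly: T = 2π√(L/g).
L = 15.9 ft = 4.846 m; g = 9.810 m/s².
T = 4.416 s

4.42 s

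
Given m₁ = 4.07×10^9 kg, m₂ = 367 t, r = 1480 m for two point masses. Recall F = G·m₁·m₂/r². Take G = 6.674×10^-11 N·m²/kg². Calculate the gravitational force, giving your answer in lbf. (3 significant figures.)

From Newton's law of gravitation: F = Gm₁m₂/r².
m₁ = 4.07×10^9 kg; m₂ = 367 t = 3.670×10^5 kg; r = 1480 m; G = 6.674×10^-11 N·m²/kg².
F = 0.04551 N
0.04551 N × (1 lbf / 4.448 N) = 0.01023 lbf

0.0102 lbf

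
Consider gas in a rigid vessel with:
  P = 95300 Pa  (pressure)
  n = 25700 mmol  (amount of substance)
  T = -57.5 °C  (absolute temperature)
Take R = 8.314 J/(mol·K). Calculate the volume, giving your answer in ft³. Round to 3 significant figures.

From the ideal-gas law: V = nRT/P.
P = 95300 Pa; n = 25700 mmol = 25.70 mol; T = -57.5 °C = 215.6 K; R = 8.314 J/(mol·K).
V = 0.4835 m³
0.4835 m³ × (1 ft³ / 0.02832 m³) = 17.07 ft³

17.1 ft³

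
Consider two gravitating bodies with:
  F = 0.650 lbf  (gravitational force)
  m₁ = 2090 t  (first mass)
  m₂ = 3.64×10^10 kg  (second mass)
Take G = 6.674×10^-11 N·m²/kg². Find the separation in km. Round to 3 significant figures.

From Newton's law of gravitation: r = √(G·m₁m₂/F).
F = 0.650 lbf = 2.891 N; m₁ = 2090 t = 2.090×10^6 kg; m₂ = 3.64×10^10 kg; G = 6.674×10^-11 N·m²/kg².
r = 1325 m
1325 m × (1 km / 1000 m) = 1.325 km

1.33 km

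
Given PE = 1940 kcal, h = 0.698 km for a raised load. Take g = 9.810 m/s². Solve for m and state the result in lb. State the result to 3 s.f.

2610 lb

Rearranging PE = m·g·h for m: m = PE/(g·h).
PE = 1940 kcal = 8.117×10^6 J; h = 0.698 km = 698.0 m; g = 9.810 m/s².
m = 1185 kg
1185 kg × (1 lb / 0.4536 kg) = 2613 lb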